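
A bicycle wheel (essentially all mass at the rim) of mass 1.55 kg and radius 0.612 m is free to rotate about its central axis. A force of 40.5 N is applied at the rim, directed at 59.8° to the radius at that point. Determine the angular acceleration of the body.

α ≈ 36.9 rad/s²

I = MR² = (1.55)(0.612)² = 0.5805 kg·m².
Only the tangential component produces torque: τ = F R sinθ = (40.5)(0.612) sin 59.8° = 21.42 N·m.
Newton's second law for rotation, τ = Iα, gives α = τ/I = 21.42/0.5805 = 36.90 rad/s².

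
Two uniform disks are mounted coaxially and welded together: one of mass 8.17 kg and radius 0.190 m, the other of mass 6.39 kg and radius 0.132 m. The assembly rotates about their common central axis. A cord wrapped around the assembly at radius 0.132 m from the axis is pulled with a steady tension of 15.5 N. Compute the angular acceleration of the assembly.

α ≈ 10.1 rad/s²

I = ½M₁R₁² + ½M₂R₂² = ½(8.17)(0.190)² + ½(6.39)(0.132)² = 0.2031 kg·m².
τ = F r = (15.5)(0.132) = 2.046 N·m.
α = τ/I = 2.046/0.2031 = 10.07 rad/s².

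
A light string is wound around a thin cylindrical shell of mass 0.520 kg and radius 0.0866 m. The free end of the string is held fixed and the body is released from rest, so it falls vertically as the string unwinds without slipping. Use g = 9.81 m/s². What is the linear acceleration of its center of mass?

Translation: Mg − T = Ma. Rotation about the center: TR = Iα with I = MR².
With a = αR: T = (I/R²)a = M a, so Mg = (1 + 1.000)Ma.
a = g/(1 + 1.000) = 9.81/2.000 = 4.905 m/s².

a ≈ 4.91 m/s²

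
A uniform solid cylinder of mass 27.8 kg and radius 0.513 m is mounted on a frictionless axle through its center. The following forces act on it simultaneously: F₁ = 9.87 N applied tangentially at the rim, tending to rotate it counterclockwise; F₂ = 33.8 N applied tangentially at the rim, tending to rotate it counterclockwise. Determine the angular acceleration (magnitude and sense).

α ≈ 6.12 rad/s², counterclockwise

I = ½MR² = (1/2)(27.8)(0.513)² = 3.658 kg·m².
Taking counterclockwise as positive: τ₁ = +(9.87)(0.513) = +5.063 N·m; τ₂ = +(33.8)(0.513) = +17.34 N·m.
Net torque τ = 22.40 N·m.
α = τ/I = 22.40/3.658 = 6.124 rad/s².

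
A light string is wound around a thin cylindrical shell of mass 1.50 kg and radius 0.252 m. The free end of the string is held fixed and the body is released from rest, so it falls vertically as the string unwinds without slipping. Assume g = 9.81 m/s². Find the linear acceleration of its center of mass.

Translation: Mg − T = Ma. Rotation about the center: TR = Iα with I = MR².
With a = αR: T = (I/R²)a = M a, so Mg = (1 + 1.000)Ma.
a = g/(1 + 1.000) = 9.81/2.000 = 4.905 m/s².

a ≈ 4.91 m/s²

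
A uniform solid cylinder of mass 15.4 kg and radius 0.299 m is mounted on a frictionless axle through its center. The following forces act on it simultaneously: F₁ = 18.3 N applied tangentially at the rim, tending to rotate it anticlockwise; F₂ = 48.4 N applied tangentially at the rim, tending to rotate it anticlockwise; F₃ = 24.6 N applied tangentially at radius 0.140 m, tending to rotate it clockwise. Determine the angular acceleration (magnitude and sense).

α ≈ 24.0 rad/s², anticlockwise

I = ½MR² = (1/2)(15.4)(0.299)² = 0.6884 kg·m².
Taking anticlockwise as positive: τ₁ = +(18.3)(0.299) = +5.472 N·m; τ₂ = +(48.4)(0.299) = +14.47 N·m; τ₃ = −(24.6)(0.140) = −3.444 N·m.
Net torque τ = 16.50 N·m.
α = τ/I = 16.50/0.6884 = 23.97 rad/s².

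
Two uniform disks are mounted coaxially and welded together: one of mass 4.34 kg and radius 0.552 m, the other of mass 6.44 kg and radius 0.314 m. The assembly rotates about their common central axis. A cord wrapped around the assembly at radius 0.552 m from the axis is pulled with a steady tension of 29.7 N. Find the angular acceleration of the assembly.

α ≈ 16.8 rad/s²

I = ½M₁R₁² + ½M₂R₂² = ½(4.34)(0.552)² + ½(6.44)(0.314)² = 0.9787 kg·m².
τ = F r = (29.7)(0.552) = 16.39 N·m.
α = τ/I = 16.39/0.9787 = 16.75 rad/s².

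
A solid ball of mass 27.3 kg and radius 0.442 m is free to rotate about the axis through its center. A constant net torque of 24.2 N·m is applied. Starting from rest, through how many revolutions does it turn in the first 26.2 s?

I = (2/5)MR² = (2/5)(27.3)(0.442)² = 2.133 kg·m².
α = τ/I = 24.2/2.133 = 11.34 rad/s².
θ = ½αt² = ½(11.34)(26.2)² = 3893 rad.
Revolutions = θ/(2π) = 619.6.

≈ 620 revolutions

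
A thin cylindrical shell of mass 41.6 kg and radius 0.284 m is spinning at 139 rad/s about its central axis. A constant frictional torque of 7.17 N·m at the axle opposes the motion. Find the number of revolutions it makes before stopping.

I = MR² = (41.6)(0.284)² = 3.355 kg·m².
The net torque has magnitude 7.17 N·m, opposing ω.
|α| = τ/I = 7.170/3.355 = 2.137 rad/s² (deceleration).
ω² = ω₀² − 2|α|θ with ω = 0 ⇒ θ = ω₀²/(2|α|) = 4521 rad = 719.5 rev.

≈ 719 revolutions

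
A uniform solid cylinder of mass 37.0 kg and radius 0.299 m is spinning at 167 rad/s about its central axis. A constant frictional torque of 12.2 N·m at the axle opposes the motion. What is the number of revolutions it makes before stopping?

I = ½MR² = (1/2)(37.0)(0.299)² = 1.654 kg·m².
The net torque has magnitude 12.2 N·m, opposing ω.
|α| = τ/I = 12.20/1.654 = 7.376 rad/s² (deceleration).
ω² = ω₀² − 2|α|θ with ω = 0 ⇒ θ = ω₀²/(2|α|) = 1890 rad = 300.9 rev.

≈ 301 revolutions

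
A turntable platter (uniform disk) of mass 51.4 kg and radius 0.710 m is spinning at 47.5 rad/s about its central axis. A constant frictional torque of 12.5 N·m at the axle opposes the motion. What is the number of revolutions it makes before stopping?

≈ 186 revolutions

I = ½MR² = (1/2)(51.4)(0.710)² = 12.96 kg·m².
The net torque has magnitude 12.5 N·m, opposing ω.
|α| = τ/I = 12.50/12.96 = 0.9649 rad/s² (deceleration).
ω² = ω₀² − 2|α|θ with ω = 0 ⇒ θ = ω₀²/(2|α|) = 1169 rad = 186.1 rev.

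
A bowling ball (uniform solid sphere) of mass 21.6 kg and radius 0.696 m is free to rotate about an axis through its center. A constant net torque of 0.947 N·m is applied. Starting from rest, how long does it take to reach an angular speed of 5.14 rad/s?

I = (2/5)MR² = (2/5)(21.6)(0.696)² = 4.185 kg·m².
α = τ/I = 0.947/4.185 = 0.2263 rad/s².
ω = αt ⇒ t = ω/α = 5.14/0.2263 = 22.72 s.

t ≈ 22.7 s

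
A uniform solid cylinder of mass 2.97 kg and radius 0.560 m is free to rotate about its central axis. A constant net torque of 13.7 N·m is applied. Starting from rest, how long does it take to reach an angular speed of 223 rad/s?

t ≈ 7.58 s

I = ½MR² = (1/2)(2.97)(0.560)² = 0.4657 kg·m².
α = τ/I = 13.7/0.4657 = 29.42 rad/s².
ω = αt ⇒ t = ω/α = 223/29.42 = 7.580 s.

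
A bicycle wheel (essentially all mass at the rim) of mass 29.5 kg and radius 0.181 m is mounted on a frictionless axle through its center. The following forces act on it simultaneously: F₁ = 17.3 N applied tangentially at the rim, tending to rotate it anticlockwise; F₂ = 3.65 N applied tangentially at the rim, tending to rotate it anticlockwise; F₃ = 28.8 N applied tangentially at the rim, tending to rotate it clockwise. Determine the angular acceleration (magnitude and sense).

I = MR² = (29.5)(0.181)² = 0.9664 kg·m².
Taking anticlockwise as positive: τ₁ = +(17.3)(0.181) = +3.131 N·m; τ₂ = +(3.65)(0.181) = +0.6606 N·m; τ₃ = −(28.8)(0.181) = −5.213 N·m.
Net torque τ = -1.421 N·m.
α = τ/I = -1.421/0.9664 = -1.470 rad/s².

α ≈ 1.47 rad/s², clockwise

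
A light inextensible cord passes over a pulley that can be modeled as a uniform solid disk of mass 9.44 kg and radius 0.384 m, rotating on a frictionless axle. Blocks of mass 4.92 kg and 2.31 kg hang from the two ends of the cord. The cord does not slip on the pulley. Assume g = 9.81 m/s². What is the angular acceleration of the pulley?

I = ½MR² = (1/2)(9.44)(0.384)² = 0.6960 kg·m².
Heavier block: m₁g − T₁ = m₁a. Lighter block: T₂ − m₂g = m₂a.
Pulley: (T₁ − T₂)R = Iα = I(a/R), so T₁ − T₂ = (I/R²)a = (1/2)M_p a = 4.720·a.
Adding the three: (m₁ − m₂)g = (m₁ + m₂ + 4.720)a, so a = (4.92 − 2.31)(9.81)/(4.92 + 2.31 + 4.720) = 2.143 m/s².
α = a/R = 2.143/0.384 = 5.580 rad/s².

α ≈ 5.58 rad/s²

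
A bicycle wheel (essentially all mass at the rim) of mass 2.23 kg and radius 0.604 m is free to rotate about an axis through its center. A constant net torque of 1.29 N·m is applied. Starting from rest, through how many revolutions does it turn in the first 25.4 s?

≈ 81.4 revolutions

I = MR² = (2.23)(0.604)² = 0.8135 kg·m².
α = τ/I = 1.29/0.8135 = 1.586 rad/s².
θ = ½αt² = ½(1.586)(25.4)² = 511.5 rad.
Revolutions = θ/(2π) = 81.41.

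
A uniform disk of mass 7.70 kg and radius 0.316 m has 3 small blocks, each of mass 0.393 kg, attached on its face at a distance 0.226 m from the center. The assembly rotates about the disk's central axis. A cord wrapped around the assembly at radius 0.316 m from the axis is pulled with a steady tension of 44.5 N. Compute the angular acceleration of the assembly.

I_disk = ½MR² = ½(7.70)(0.316)² = 0.3844 kg·m².
I_blocks = 3·m·r² = 3(0.393)(0.226)² = 0.06022 kg·m².
Total I = 0.4447 kg·m².
τ = F r = (44.5)(0.316) = 14.06 N·m.
α = τ/I = 14.06/0.4447 = 31.62 rad/s².

α ≈ 31.6 rad/s²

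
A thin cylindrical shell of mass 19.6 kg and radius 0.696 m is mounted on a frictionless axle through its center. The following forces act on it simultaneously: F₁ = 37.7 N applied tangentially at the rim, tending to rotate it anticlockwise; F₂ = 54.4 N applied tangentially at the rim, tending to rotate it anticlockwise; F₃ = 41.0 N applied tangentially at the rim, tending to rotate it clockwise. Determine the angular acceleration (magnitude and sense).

α ≈ 3.75 rad/s², anticlockwise

I = MR² = (19.6)(0.696)² = 9.495 kg·m².
Taking anticlockwise as positive: τ₁ = +(37.7)(0.696) = +26.24 N·m; τ₂ = +(54.4)(0.696) = +37.86 N·m; τ₃ = −(41.0)(0.696) = −28.54 N·m.
Net torque τ = 35.57 N·m.
α = τ/I = 35.57/9.495 = 3.746 rad/s².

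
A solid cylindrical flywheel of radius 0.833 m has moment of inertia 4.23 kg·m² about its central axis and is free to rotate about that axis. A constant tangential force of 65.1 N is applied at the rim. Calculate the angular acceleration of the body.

α ≈ 12.8 rad/s²

τ = F R = (65.1)(0.833) = 54.23 N·m.
From τ = Iα: α = 54.23/4.230 = 12.82 rad/s².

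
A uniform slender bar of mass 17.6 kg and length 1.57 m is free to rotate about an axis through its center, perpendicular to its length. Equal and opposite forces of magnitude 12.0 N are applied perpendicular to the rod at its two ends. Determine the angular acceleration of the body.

I = (1/12)ML² = (1/12)(17.6)(1.57)² = 3.615 kg·m².
The couple gives τ = F·(L/2) + F·(L/2) = F L = (12.0)(1.57) = 18.84 N·m.
Newton's second law for rotation, τ = Iα, gives α = τ/I = 18.84/3.615 = 5.211 rad/s².

α ≈ 5.21 rad/s²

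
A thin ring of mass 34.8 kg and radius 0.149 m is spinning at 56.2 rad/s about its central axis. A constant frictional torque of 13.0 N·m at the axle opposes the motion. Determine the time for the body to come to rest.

t ≈ 3.34 s

I = MR² = (34.8)(0.149)² = 0.7726 kg·m².
The net torque has magnitude 13.0 N·m, opposing ω.
|α| = τ/I = 13.00/0.7726 = 16.83 rad/s² (deceleration).
0 = ω₀ − |α|t ⇒ t = ω₀/|α| = 56.2/16.83 = 3.340 s.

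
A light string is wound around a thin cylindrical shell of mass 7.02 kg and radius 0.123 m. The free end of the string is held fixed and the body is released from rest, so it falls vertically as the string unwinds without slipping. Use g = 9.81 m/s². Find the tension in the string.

T ≈ 34.4 N

Translation: Mg − T = Ma. Rotation about the center: TR = Iα with I = MR².
With a = αR: T = (I/R²)a = M a, so Mg = (1 + 1.000)Ma.
a = g/(1 + 1.000) = 9.81/2.000 = 4.905 m/s².
T = 1.000·M·a = (1.000)(7.02)(4.905) = 34.43 N.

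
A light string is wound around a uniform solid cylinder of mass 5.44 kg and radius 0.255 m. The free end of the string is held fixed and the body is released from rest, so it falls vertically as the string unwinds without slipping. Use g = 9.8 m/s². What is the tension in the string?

T ≈ 17.8 N

Translation: Mg − T = Ma. Rotation about the center: TR = Iα with I = ½MR².
With a = αR: T = (I/R²)a = (1/2)M a, so Mg = (1 + 0.5000)Ma.
a = g/(1 + 0.5000) = 9.8/1.500 = 6.533 m/s².
T = 0.5000·M·a = (0.5000)(5.44)(6.533) = 17.77 N.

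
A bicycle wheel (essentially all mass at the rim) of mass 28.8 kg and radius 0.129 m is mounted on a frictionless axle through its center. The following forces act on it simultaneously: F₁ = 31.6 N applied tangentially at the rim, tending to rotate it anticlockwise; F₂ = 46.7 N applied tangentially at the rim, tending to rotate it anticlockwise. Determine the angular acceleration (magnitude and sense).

I = MR² = (28.8)(0.129)² = 0.4793 kg·m².
Taking anticlockwise as positive: τ₁ = +(31.6)(0.129) = +4.076 N·m; τ₂ = +(46.7)(0.129) = +6.024 N·m.
Net torque τ = 10.10 N·m.
α = τ/I = 10.10/0.4793 = 21.08 rad/s².

α ≈ 21.1 rad/s², anticlockwise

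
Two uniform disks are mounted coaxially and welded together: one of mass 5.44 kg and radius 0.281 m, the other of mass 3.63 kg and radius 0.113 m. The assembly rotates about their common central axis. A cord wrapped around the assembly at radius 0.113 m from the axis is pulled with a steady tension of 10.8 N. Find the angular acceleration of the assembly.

α ≈ 5.13 rad/s²

I = ½M₁R₁² + ½M₂R₂² = ½(5.44)(0.281)² + ½(3.63)(0.113)² = 0.2379 kg·m².
τ = F r = (10.8)(0.113) = 1.220 N·m.
α = τ/I = 1.220/0.2379 = 5.129 rad/s².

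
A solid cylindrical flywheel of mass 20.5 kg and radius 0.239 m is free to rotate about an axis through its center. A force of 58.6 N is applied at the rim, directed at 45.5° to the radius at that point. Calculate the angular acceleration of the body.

I = ½MR² = (1/2)(20.5)(0.239)² = 0.5855 kg·m².
Only the tangential component produces torque: τ = F R sinθ = (58.6)(0.239) sin 45.5° = 9.989 N·m.
Newton's second law for rotation, τ = Iα, gives α = τ/I = 9.989/0.5855 = 17.06 rad/s².

α ≈ 17.1 rad/s²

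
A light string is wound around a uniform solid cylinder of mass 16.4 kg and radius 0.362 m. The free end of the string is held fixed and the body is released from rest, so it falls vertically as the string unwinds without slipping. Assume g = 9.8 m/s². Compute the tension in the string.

Translation: Mg − T = Ma. Rotation about the center: TR = Iα with I = ½MR².
With a = αR: T = (I/R²)a = (1/2)M a, so Mg = (1 + 0.5000)Ma.
a = g/(1 + 0.5000) = 9.8/1.500 = 6.533 m/s².
T = 0.5000·M·a = (0.5000)(16.4)(6.533) = 53.57 N.

T ≈ 53.6 N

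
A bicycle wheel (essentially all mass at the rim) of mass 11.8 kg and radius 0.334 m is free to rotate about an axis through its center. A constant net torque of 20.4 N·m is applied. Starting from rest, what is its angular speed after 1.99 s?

ω ≈ 30.8 rad/s

I = MR² = (11.8)(0.334)² = 1.316 kg·m².
α = τ/I = 20.4/1.316 = 15.50 rad/s².
ω = ω₀ + αt = 0 + (15.50)(1.99) = 30.84 rad/s.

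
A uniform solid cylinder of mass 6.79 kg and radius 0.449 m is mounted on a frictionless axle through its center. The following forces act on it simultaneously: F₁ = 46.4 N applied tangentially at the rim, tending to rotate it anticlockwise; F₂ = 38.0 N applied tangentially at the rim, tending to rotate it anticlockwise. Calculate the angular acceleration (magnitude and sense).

I = ½MR² = (1/2)(6.79)(0.449)² = 0.6844 kg·m².
Taking anticlockwise as positive: τ₁ = +(46.4)(0.449) = +20.83 N·m; τ₂ = +(38.0)(0.449) = +17.06 N·m.
Net torque τ = 37.90 N·m.
α = τ/I = 37.90/0.6844 = 55.37 rad/s².

α ≈ 55.4 rad/s², anticlockwise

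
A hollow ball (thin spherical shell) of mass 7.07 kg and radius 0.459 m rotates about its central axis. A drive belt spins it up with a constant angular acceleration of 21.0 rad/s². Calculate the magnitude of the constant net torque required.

I = (2/3)MR² = (2/3)(7.07)(0.459)² = 0.9930 kg·m².
τ = Iα = (0.9930)(21.00) = 20.85 N·m.

τ ≈ 20.9 N·m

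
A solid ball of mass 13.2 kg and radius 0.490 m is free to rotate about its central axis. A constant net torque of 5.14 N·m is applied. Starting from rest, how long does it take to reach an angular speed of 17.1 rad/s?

t ≈ 4.22 s

I = (2/5)MR² = (2/5)(13.2)(0.490)² = 1.268 kg·m².
α = τ/I = 5.14/1.268 = 4.054 rad/s².
ω = αt ⇒ t = ω/α = 17.1/4.054 = 4.218 s.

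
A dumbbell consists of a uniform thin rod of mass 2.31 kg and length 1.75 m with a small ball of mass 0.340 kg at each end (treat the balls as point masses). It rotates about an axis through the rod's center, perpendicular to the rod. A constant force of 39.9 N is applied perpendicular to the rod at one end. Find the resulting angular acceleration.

I_rod = (1/12)ML² = (1/12)(2.31)(1.75)² = 0.5895 kg·m².
I_balls = 2·m·(L/2)² = 2(0.340)(0.8750)² = 0.5206 kg·m².
Total I = 1.110 kg·m².
τ = F·(L/2) = (39.9)(0.875) = 34.91 N·m.
α = τ/I = 34.91/1.110 = 31.45 rad/s².

α ≈ 31.4 rad/s²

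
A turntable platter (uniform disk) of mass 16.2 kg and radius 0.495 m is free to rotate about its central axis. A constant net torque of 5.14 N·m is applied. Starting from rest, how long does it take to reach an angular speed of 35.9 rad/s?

t ≈ 13.9 s

I = ½MR² = (1/2)(16.2)(0.495)² = 1.985 kg·m².
α = τ/I = 5.14/1.985 = 2.590 rad/s².
ω = αt ⇒ t = ω/α = 35.9/2.590 = 13.86 s.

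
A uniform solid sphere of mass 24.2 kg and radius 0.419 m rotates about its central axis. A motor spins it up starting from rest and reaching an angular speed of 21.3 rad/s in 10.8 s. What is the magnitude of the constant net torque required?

I = (2/5)MR² = (2/5)(24.2)(0.419)² = 1.699 kg·m².
α = Δω/Δt = (21.3 − 0)/10.8 = 1.972 rad/s².
τ = Iα = (1.699)(1.972) = 3.352 N·m.

τ ≈ 3.35 N·m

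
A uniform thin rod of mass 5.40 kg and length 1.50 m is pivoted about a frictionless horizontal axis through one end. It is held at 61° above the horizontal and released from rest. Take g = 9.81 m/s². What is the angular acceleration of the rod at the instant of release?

About the pivot, I = (1/3)ML² = (1/3)(5.40)(1.50)² = 4.050 kg·m².
The weight acts at the center, a distance L/2 = 0.7500 m from the pivot; τ = Mg(L/2) cos 61° = 19.26 N·m.
α = τ/I = 19.26/4.050 = 4.756 rad/s².

α ≈ 4.76 rad/s²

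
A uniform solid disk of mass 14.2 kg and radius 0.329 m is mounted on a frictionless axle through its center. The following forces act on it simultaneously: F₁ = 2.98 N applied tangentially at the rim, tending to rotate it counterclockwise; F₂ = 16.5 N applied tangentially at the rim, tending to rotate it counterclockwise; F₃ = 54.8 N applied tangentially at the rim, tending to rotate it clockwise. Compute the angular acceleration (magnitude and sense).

α ≈ 15.1 rad/s², clockwise

I = ½MR² = (1/2)(14.2)(0.329)² = 0.7685 kg·m².
Taking counterclockwise as positive: τ₁ = +(2.98)(0.329) = +0.9804 N·m; τ₂ = +(16.5)(0.329) = +5.429 N·m; τ₃ = −(54.8)(0.329) = −18.03 N·m.
Net torque τ = -11.62 N·m.
α = τ/I = -11.62/0.7685 = -15.12 rad/s².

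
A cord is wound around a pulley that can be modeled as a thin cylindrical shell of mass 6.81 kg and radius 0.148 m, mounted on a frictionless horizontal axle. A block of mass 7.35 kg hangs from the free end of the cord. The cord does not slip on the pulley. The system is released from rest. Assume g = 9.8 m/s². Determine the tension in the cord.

T ≈ 34.6 N

I = MR² = (6.81)(0.148)² = 0.1492 kg·m².
Block: mg − T = ma. Pulley: TR = Iα. No-slip: a = αR, so T = (I/R²)a = 6.810·a.
Then mg = (m + 6.810)a, so a = (7.35)(9.8)/(7.35 + 6.810) = 5.087 m/s².
T = 6.810·a = 34.64 N.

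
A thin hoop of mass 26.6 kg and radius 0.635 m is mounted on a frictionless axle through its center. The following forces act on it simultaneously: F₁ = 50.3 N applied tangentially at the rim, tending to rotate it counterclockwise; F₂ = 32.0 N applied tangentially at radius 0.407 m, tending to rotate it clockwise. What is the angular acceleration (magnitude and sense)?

I = MR² = (26.6)(0.635)² = 10.73 kg·m².
Taking counterclockwise as positive: τ₁ = +(50.3)(0.635) = +31.94 N·m; τ₂ = −(32.0)(0.407) = −13.02 N·m.
Net torque τ = 18.92 N·m.
α = τ/I = 18.92/10.73 = 1.764 rad/s².

α ≈ 1.76 rad/s², counterclockwise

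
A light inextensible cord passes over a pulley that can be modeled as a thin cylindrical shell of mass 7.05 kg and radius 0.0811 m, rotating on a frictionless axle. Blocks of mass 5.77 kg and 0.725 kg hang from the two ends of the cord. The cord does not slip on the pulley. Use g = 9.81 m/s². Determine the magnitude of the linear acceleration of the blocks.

a ≈ 3.65 m/s²

I = MR² = (7.05)(0.0811)² = 0.04637 kg·m².
Heavier block: m₁g − T₁ = m₁a. Lighter block: T₂ − m₂g = m₂a.
Pulley: (T₁ − T₂)R = Iα = I(a/R), so T₁ − T₂ = (I/R²)a = 1·M_p a = 7.050·a.
Adding the three: (m₁ − m₂)g = (m₁ + m₂ + 7.050)a, so a = (5.77 − 0.725)(9.81)/(5.77 + 0.725 + 7.050) = 3.654 m/s².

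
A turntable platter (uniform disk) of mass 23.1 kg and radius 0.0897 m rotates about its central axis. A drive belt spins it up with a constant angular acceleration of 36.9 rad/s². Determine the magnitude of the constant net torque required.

τ ≈ 3.43 N·m

I = ½MR² = (1/2)(23.1)(0.0897)² = 0.09293 kg·m².
τ = Iα = (0.09293)(36.90) = 3.429 N·m.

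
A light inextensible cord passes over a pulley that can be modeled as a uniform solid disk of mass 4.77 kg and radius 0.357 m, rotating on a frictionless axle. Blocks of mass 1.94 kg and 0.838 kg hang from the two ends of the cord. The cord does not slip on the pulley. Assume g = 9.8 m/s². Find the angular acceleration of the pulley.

I = ½MR² = (1/2)(4.77)(0.357)² = 0.3040 kg·m².
Heavier block: m₁g − T₁ = m₁a. Lighter block: T₂ − m₂g = m₂a.
Pulley: (T₁ − T₂)R = Iα = I(a/R), so T₁ − T₂ = (I/R²)a = (1/2)M_p a = 2.385·a.
Adding the three: (m₁ − m₂)g = (m₁ + m₂ + 2.385)a, so a = (1.94 − 0.838)(9.8)/(1.94 + 0.838 + 2.385) = 2.092 m/s².
α = a/R = 2.092/0.357 = 5.859 rad/s².

α ≈ 5.86 rad/s²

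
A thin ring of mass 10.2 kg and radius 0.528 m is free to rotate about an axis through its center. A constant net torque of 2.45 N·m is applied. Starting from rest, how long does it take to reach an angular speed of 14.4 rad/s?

I = MR² = (10.2)(0.528)² = 2.844 kg·m².
α = τ/I = 2.45/2.844 = 0.8616 rad/s².
ω = αt ⇒ t = ω/α = 14.4/0.8616 = 16.71 s.

t ≈ 16.7 s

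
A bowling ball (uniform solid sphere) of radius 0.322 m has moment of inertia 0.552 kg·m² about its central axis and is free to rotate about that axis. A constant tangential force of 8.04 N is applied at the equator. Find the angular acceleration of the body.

α ≈ 4.69 rad/s²

τ = F R = (8.04)(0.322) = 2.589 N·m.
Newton's second law for rotation, τ = Iα, gives α = τ/I = 2.589/0.5520 = 4.690 rad/s².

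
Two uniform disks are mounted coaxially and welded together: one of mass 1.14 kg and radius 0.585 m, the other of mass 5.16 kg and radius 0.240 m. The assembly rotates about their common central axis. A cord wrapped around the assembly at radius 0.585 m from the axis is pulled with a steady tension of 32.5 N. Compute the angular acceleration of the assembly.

I = ½M₁R₁² + ½M₂R₂² = ½(1.14)(0.585)² + ½(5.16)(0.240)² = 0.3437 kg·m².
τ = F r = (32.5)(0.585) = 19.01 N·m.
α = τ/I = 19.01/0.3437 = 55.32 rad/s².

α ≈ 55.3 rad/s²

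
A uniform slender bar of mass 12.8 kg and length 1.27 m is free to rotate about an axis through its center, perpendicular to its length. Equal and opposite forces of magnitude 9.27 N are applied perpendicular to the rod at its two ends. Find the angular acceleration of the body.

I = (1/12)ML² = (1/12)(12.8)(1.27)² = 1.720 kg·m².
The couple gives τ = F·(L/2) + F·(L/2) = F L = (9.27)(1.27) = 11.77 N·m.
Newton's second law for rotation, τ = Iα, gives α = τ/I = 11.77/1.720 = 6.843 rad/s².

α ≈ 6.84 rad/s²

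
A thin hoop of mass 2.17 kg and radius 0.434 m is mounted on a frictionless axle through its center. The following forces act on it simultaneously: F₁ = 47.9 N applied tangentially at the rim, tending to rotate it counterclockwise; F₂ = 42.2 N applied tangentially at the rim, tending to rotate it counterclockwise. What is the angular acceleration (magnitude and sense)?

α ≈ 95.7 rad/s², counterclockwise

I = MR² = (2.17)(0.434)² = 0.4087 kg·m².
Taking counterclockwise as positive: τ₁ = +(47.9)(0.434) = +20.79 N·m; τ₂ = +(42.2)(0.434) = +18.31 N·m.
Net torque τ = 39.10 N·m.
α = τ/I = 39.10/0.4087 = 95.67 rad/s².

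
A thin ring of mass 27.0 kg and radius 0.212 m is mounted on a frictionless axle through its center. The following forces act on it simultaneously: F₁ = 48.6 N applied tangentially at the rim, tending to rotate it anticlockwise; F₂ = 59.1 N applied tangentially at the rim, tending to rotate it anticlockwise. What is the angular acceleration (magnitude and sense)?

I = MR² = (27.0)(0.212)² = 1.213 kg·m².
Taking anticlockwise as positive: τ₁ = +(48.6)(0.212) = +10.30 N·m; τ₂ = +(59.1)(0.212) = +12.53 N·m.
Net torque τ = 22.83 N·m.
α = τ/I = 22.83/1.213 = 18.82 rad/s².

α ≈ 18.8 rad/s², anticlockwise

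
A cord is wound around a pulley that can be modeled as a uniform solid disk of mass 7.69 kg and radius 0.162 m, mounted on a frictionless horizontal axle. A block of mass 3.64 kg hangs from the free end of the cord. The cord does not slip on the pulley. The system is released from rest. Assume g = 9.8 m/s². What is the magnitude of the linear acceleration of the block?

I = ½MR² = (1/2)(7.69)(0.162)² = 0.1009 kg·m².
Block: mg − T = ma. Pulley: TR = Iα. No-slip: a = αR, so T = (I/R²)a = 3.845·a.
Then mg = (m + 3.845)a, so a = (3.64)(9.8)/(3.64 + 3.845) = 4.766 m/s².

a ≈ 4.77 m/s²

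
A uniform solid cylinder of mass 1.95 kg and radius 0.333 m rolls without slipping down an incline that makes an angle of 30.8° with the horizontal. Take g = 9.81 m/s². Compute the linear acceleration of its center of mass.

Translation along the incline: Mg sinθ − f = Ma.
Rotation about the center: fR = Iα with I = ½MR². No-slip gives a = αR, so f = (I/R²)a = (1/2)M a.
Substituting: Mg sinθ = (1 + 0.5000)Ma, so a = g sinθ/(1 + 0.5000) = (9.81) sin 30.8° / 1.500 = 3.349 m/s².

a ≈ 3.35 m/s²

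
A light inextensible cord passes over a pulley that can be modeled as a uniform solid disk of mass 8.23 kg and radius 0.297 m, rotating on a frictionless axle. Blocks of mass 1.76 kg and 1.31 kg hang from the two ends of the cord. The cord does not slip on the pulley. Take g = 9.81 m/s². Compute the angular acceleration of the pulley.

α ≈ 2.07 rad/s²

I = ½MR² = (1/2)(8.23)(0.297)² = 0.3630 kg·m².
Heavier block: m₁g − T₁ = m₁a. Lighter block: T₂ − m₂g = m₂a.
Pulley: (T₁ − T₂)R = Iα = I(a/R), so T₁ − T₂ = (I/R²)a = (1/2)M_p a = 4.115·a.
Adding the three: (m₁ − m₂)g = (m₁ + m₂ + 4.115)a, so a = (1.76 − 1.31)(9.81)/(1.76 + 1.31 + 4.115) = 0.6144 m/s².
α = a/R = 0.6144/0.297 = 2.069 rad/s².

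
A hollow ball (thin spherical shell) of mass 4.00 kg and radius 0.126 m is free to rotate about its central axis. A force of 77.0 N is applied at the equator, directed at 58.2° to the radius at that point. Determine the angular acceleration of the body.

α ≈ 195 rad/s²

I = (2/3)MR² = (2/3)(4.00)(0.126)² = 0.04234 kg·m².
Only the tangential component produces torque: τ = F R sinθ = (77.0)(0.126) sin 58.2° = 8.246 N·m.
Newton's second law for rotation, τ = Iα, gives α = τ/I = 8.246/0.04234 = 194.8 rad/s².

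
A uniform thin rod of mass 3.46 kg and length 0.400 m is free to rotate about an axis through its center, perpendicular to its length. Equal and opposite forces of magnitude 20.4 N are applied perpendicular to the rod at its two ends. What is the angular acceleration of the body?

α ≈ 177 rad/s²

I = (1/12)ML² = (1/12)(3.46)(0.400)² = 0.04613 kg·m².
The couple gives τ = F·(L/2) + F·(L/2) = F L = (20.4)(0.400) = 8.160 N·m.
From τ = Iα: α = 8.160/0.04613 = 176.9 rad/s².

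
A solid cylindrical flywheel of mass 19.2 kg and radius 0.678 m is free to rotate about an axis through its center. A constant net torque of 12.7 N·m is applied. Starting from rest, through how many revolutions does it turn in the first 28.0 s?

≈ 180 revolutions

I = ½MR² = (1/2)(19.2)(0.678)² = 4.413 kg·m².
α = τ/I = 12.7/4.413 = 2.878 rad/s².
θ = ½αt² = ½(2.878)(28.0)² = 1128 rad.
Revolutions = θ/(2π) = 179.5.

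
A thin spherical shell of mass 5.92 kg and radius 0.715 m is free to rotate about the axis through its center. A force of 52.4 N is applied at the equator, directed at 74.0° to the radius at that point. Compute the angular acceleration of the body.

α ≈ 17.8 rad/s²

I = (2/3)MR² = (2/3)(5.92)(0.715)² = 2.018 kg·m².
Only the tangential component produces torque: τ = F R sinθ = (52.4)(0.715) sin 74.0° = 36.01 N·m.
From τ = Iα: α = 36.01/2.018 = 17.85 rad/s².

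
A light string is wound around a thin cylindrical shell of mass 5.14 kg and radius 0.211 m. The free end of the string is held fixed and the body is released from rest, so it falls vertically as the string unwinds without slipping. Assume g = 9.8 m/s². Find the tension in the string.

Translation: Mg − T = Ma. Rotation about the center: TR = Iα with I = MR².
With a = αR: T = (I/R²)a = M a, so Mg = (1 + 1.000)Ma.
a = g/(1 + 1.000) = 9.8/2.000 = 4.900 m/s².
T = 1.000·M·a = (1.000)(5.14)(4.900) = 25.19 N.

T ≈ 25.2 N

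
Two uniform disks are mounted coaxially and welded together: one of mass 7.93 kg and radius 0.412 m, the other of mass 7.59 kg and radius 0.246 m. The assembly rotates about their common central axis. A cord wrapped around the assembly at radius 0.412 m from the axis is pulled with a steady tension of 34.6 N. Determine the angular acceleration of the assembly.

α ≈ 15.8 rad/s²

I = ½M₁R₁² + ½M₂R₂² = ½(7.93)(0.412)² + ½(7.59)(0.246)² = 0.9027 kg·m².
τ = F r = (34.6)(0.412) = 14.26 N·m.
α = τ/I = 14.26/0.9027 = 15.79 rad/s².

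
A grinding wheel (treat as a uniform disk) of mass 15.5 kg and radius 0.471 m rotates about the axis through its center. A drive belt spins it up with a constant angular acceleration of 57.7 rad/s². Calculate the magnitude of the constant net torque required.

τ ≈ 99.2 N·m

I = ½MR² = (1/2)(15.5)(0.471)² = 1.719 kg·m².
τ = Iα = (1.719)(57.70) = 99.20 N·m.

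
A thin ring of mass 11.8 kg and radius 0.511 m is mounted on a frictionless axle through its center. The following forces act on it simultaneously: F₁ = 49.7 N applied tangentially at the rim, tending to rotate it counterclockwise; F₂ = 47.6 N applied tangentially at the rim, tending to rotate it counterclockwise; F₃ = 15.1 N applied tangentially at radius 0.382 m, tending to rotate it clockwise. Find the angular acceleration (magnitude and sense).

α ≈ 14.3 rad/s², counterclockwise

I = MR² = (11.8)(0.511)² = 3.081 kg·m².
Taking counterclockwise as positive: τ₁ = +(49.7)(0.511) = +25.40 N·m; τ₂ = +(47.6)(0.511) = +24.32 N·m; τ₃ = −(15.1)(0.382) = −5.768 N·m.
Net torque τ = 43.95 N·m.
α = τ/I = 43.95/3.081 = 14.26 rad/s².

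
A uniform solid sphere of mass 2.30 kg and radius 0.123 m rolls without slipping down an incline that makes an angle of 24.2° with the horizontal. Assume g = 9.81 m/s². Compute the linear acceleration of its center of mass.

Translation along the incline: Mg sinθ − f = Ma.
Rotation about the center: fR = Iα with I = (2/5)MR². No-slip gives a = αR, so f = (I/R²)a = (2/5)M a.
Substituting: Mg sinθ = (1 + 0.4000)Ma, so a = g sinθ/(1 + 0.4000) = (9.81) sin 24.2° / 1.400 = 2.872 m/s².

a ≈ 2.87 m/s²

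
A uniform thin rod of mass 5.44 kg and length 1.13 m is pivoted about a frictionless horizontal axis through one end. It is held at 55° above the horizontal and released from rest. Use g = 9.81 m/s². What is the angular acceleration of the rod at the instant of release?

About the pivot, I = (1/3)ML² = (1/3)(5.44)(1.13)² = 2.315 kg·m².
The weight acts at the center, a distance L/2 = 0.5650 m from the pivot; τ = Mg(L/2) cos 55° = 17.29 N·m.
α = τ/I = 17.29/2.315 = 7.469 rad/s².

α ≈ 7.47 rad/s²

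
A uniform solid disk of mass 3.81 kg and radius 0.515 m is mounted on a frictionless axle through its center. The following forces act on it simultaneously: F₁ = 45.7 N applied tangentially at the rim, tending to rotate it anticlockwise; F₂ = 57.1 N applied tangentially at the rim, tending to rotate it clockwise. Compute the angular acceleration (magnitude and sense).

I = ½MR² = (1/2)(3.81)(0.515)² = 0.5053 kg·m².
Taking anticlockwise as positive: τ₁ = +(45.7)(0.515) = +23.54 N·m; τ₂ = −(57.1)(0.515) = −29.41 N·m.
Net torque τ = -5.871 N·m.
α = τ/I = -5.871/0.5053 = -11.62 rad/s².

α ≈ 11.6 rad/s², clockwise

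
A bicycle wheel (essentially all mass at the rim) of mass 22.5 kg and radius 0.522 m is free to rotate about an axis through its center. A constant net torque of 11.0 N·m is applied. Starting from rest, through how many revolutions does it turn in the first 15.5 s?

≈ 34.3 revolutions

I = MR² = (22.5)(0.522)² = 6.131 kg·m².
α = τ/I = 11.0/6.131 = 1.794 rad/s².
θ = ½αt² = ½(1.794)(15.5)² = 215.5 rad.
Revolutions = θ/(2π) = 34.30.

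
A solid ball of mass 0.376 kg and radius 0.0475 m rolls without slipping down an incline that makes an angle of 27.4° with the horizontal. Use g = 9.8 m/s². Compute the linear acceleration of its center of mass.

a ≈ 3.22 m/s²

Translation along the incline: Mg sinθ − f = Ma.
Rotation about the center: fR = Iα with I = (2/5)MR². No-slip gives a = αR, so f = (I/R²)a = (2/5)M a.
Substituting: Mg sinθ = (1 + 0.4000)Ma, so a = g sinθ/(1 + 0.4000) = (9.8) sin 27.4° / 1.400 = 3.221 m/s².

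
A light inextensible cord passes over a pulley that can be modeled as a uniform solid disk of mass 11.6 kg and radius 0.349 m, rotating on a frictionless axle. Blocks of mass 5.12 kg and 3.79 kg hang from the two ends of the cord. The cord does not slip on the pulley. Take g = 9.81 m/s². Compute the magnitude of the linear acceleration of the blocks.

a ≈ 0.887 m/s²

I = ½MR² = (1/2)(11.6)(0.349)² = 0.7064 kg·m².
Heavier block: m₁g − T₁ = m₁a. Lighter block: T₂ − m₂g = m₂a.
Pulley: (T₁ − T₂)R = Iα = I(a/R), so T₁ − T₂ = (I/R²)a = (1/2)M_p a = 5.800·a.
Adding the three: (m₁ − m₂)g = (m₁ + m₂ + 5.800)a, so a = (5.12 − 3.79)(9.81)/(5.12 + 3.79 + 5.800) = 0.8870 m/s².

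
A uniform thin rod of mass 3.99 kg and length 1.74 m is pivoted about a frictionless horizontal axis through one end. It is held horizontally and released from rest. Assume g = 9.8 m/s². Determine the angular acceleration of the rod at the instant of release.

About the pivot, I = (1/3)ML² = (1/3)(3.99)(1.74)² = 4.027 kg·m².
The weight acts at the center, a distance L/2 = 0.8700 m from the pivot; τ = Mg(L/2) = 34.02 N·m.
α = τ/I = 34.02/4.027 = 8.448 rad/s².
(Equivalently α = (3g/(2L)) = 8.448 rad/s².)

α ≈ 8.45 rad/s²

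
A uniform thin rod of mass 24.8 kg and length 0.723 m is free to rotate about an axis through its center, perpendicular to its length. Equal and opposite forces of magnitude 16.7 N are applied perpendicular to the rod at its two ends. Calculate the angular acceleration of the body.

α ≈ 11.2 rad/s²

I = (1/12)ML² = (1/12)(24.8)(0.723)² = 1.080 kg·m².
The couple gives τ = F·(L/2) + F·(L/2) = F L = (16.7)(0.723) = 12.07 N·m.
From τ = Iα: α = 12.07/1.080 = 11.18 rad/s².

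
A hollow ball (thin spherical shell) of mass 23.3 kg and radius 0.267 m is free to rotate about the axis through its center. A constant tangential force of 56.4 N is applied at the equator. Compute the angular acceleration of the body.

I = (2/3)MR² = (2/3)(23.3)(0.267)² = 1.107 kg·m².
τ = F R = (56.4)(0.267) = 15.06 N·m.
Newton's second law for rotation, τ = Iα, gives α = τ/I = 15.06/1.107 = 13.60 rad/s².

α ≈ 13.6 rad/s²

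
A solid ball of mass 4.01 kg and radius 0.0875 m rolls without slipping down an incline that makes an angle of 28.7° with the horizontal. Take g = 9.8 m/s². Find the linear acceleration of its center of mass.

Translation along the incline: Mg sinθ − f = Ma.
Rotation about the center: fR = Iα with I = (2/5)MR². No-slip gives a = αR, so f = (I/R²)a = (2/5)M a.
Substituting: Mg sinθ = (1 + 0.4000)Ma, so a = g sinθ/(1 + 0.4000) = (9.8) sin 28.7° / 1.400 = 3.362 m/s².

a ≈ 3.36 m/s²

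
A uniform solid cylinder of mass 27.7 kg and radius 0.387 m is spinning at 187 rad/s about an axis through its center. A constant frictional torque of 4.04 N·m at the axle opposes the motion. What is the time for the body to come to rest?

I = ½MR² = (1/2)(27.7)(0.387)² = 2.074 kg·m².
The net torque has magnitude 4.04 N·m, opposing ω.
|α| = τ/I = 4.040/2.074 = 1.948 rad/s² (deceleration).
0 = ω₀ − |α|t ⇒ t = ω₀/|α| = 187/1.948 = 96.01 s.

t ≈ 96.0 s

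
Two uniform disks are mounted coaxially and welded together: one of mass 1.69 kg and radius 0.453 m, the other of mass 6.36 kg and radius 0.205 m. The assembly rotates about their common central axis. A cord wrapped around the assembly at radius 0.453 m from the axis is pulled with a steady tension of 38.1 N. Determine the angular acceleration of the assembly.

I = ½M₁R₁² + ½M₂R₂² = ½(1.69)(0.453)² + ½(6.36)(0.205)² = 0.3070 kg·m².
τ = F r = (38.1)(0.453) = 17.26 N·m.
α = τ/I = 17.26/0.3070 = 56.21 rad/s².

α ≈ 56.2 rad/s²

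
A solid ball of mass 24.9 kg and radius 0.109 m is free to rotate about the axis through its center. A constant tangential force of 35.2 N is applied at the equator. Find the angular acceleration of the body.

α ≈ 32.4 rad/s²

I = (2/5)MR² = (2/5)(24.9)(0.109)² = 0.1183 kg·m².
τ = F R = (35.2)(0.109) = 3.837 N·m.
From τ = Iα: α = 3.837/0.1183 = 32.42 rad/s².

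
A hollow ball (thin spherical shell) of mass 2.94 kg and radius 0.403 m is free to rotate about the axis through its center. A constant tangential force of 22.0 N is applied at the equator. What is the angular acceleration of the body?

I = (2/3)MR² = (2/3)(2.94)(0.403)² = 0.3183 kg·m².
τ = F R = (22.0)(0.403) = 8.866 N·m.
Newton's second law for rotation, τ = Iα, gives α = τ/I = 8.866/0.3183 = 27.85 rad/s².

α ≈ 27.9 rad/s²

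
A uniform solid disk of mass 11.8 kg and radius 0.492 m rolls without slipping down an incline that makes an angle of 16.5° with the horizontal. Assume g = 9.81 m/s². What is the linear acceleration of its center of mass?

Translation along the incline: Mg sinθ − f = Ma.
Rotation about the center: fR = Iα with I = ½MR². No-slip gives a = αR, so f = (I/R²)a = (1/2)M a.
Substituting: Mg sinθ = (1 + 0.5000)Ma, so a = g sinθ/(1 + 0.5000) = (9.81) sin 16.5° / 1.500 = 1.857 m/s².

a ≈ 1.86 m/s²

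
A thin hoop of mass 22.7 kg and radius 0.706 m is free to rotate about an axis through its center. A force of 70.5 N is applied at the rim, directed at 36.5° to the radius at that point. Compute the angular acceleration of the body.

α ≈ 2.62 rad/s²

I = MR² = (22.7)(0.706)² = 11.31 kg·m².
Only the tangential component produces torque: τ = F R sinθ = (70.5)(0.706) sin 36.5° = 29.61 N·m.
From τ = Iα: α = 29.61/11.31 = 2.617 rad/s².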